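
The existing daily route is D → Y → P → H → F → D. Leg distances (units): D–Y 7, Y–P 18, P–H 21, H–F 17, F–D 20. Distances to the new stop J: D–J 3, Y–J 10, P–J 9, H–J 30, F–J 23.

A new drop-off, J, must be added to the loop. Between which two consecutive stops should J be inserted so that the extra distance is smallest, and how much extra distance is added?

Minimum extra distance: 1, inserting J between Y and P.

Insertion cost between consecutive stops i–j is d(i,J) + d(J,j) − d(i,j):
  between D and Y: 3 + 10 − 7 = 6
  between Y and P: 10 + 9 − 18 = 1
  between P and H: 9 + 30 − 21 = 18
  between H and F: 30 + 23 − 17 = 36
  between F and D: 23 + 3 − 20 = 6
Cheapest insertion is between Y and P, adding 1.
New total = 83 + 1 = 84.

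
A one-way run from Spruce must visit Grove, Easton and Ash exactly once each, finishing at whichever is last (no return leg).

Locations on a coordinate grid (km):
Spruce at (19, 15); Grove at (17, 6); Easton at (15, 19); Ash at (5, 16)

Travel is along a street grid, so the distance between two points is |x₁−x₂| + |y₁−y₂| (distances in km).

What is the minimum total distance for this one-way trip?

There are 3! = 6 possible orderings.
Spruce→Grove→Easton→Ash: 11+15+13 = 39
Spruce→Grove→Ash→Easton: 11+22+13 = 46
Spruce→Easton→Grove→Ash: 8+15+22 = 45
Spruce→Easton→Ash→Grove: 8+13+22 = 43
Spruce→Ash→Grove→Easton: 15+22+15 = 52
Spruce→Ash→Easton→Grove: 15+13+15 = 43
The minimum is 39.
One shortest path: Spruce → Grove → Easton → Ash.

Minimum one-way distance = 39 km.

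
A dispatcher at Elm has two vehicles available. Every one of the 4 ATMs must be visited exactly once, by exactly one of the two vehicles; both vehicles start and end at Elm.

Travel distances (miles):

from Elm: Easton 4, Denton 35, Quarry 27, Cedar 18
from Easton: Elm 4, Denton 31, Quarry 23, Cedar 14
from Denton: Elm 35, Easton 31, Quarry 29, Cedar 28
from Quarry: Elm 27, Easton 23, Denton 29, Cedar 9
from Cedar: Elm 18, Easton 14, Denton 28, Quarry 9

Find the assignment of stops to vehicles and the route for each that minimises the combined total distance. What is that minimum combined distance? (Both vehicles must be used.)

Try each way of splitting the stops between the two vehicles (each non-empty) and, for each split, find the best tour for each vehicle:
  {Easton} + {Denton, Quarry, Cedar}: 8 + 91 = 99
  {Denton} + {Easton, Quarry, Cedar}: 70 + 54 = 124
  {Easton, Denton} + {Quarry, Cedar}: 70 + 54 = 124
  {Quarry} + {Easton, Denton, Cedar}: 54 + 81 = 135
  {Easton, Quarry} + {Denton, Cedar}: 54 + 81 = 135
  {Denton, Quarry} + {Easton, Cedar}: 91 + 36 = 127
  … (7 splits in total)
Best: vehicle 1 Elm → Easton → Elm = 8; vehicle 2 Elm → Denton → Quarry → Cedar → Elm = 91; combined 99.

99 miles — the smallest possible combined total.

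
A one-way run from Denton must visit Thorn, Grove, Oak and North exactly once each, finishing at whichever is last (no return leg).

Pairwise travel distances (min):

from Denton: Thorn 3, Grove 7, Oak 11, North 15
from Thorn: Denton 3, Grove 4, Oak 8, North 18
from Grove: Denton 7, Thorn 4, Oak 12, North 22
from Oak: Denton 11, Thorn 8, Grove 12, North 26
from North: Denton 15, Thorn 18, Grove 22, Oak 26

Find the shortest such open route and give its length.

There are 4! = 24 possible orderings.
Denton→Thorn→Grove→Oak→North: 3+4+12+26 = 45
Denton→Thorn→Grove→North→Oak: 3+4+22+26 = 55
Denton→Thorn→Oak→Grove→North: 3+8+12+22 = 45
Denton→Thorn→Oak→North→Grove: 3+8+26+22 = 59
Denton→Thorn→North→Grove→Oak: 3+18+22+12 = 55
Denton→Thorn→North→Oak→Grove: 3+18+26+12 = 59
Denton→Grove→Thorn→Oak→North: 7+4+8+26 = 45
Denton→Grove→Thorn→North→Oak: 7+4+18+26 = 55
Denton→Grove→Oak→Thorn→North: 7+12+8+18 = 45
Denton→Grove→Oak→North→Thorn: 7+12+26+18 = 63
Denton→Grove→North→Thorn→Oak: 7+22+18+8 = 55
Denton→Grove→North→Oak→Thorn: 7+22+26+8 = 63
Denton→Oak→Thorn→Grove→North: 11+8+4+22 = 45
Denton→Oak→Thorn→North→Grove: 11+8+18+22 = 59
… (10 more)
The minimum is 45.
One shortest path: Denton → Thorn → Grove → Oak → North.

Minimum one-way distance = 45 min.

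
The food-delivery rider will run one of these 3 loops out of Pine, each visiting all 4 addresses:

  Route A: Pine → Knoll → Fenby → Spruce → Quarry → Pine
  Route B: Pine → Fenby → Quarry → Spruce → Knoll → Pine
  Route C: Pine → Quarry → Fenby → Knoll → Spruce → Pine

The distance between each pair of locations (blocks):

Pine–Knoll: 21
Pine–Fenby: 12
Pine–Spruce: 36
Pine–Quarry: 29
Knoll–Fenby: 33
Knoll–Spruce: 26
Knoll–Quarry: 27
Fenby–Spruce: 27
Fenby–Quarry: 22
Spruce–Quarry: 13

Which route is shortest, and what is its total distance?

Route A: 21 + 33 + 27 + 13 + 29 = 123
Route B: 12 + 22 + 13 + 26 + 21 = 94
Route C: 29 + 22 + 33 + 26 + 36 = 146

Shortest is Route B, total 94 blocks.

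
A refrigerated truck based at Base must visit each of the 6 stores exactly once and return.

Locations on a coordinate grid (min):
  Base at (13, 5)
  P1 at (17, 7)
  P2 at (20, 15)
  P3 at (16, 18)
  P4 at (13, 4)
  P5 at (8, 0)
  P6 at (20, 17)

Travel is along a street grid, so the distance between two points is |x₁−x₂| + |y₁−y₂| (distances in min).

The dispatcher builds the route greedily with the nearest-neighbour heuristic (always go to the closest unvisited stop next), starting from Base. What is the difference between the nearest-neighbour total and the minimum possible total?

2 min longer than the optimal tour.

From Base: P4=1, P1=6, P5=10, P3=16, P2=17, P6=19 → choose P4 (1).
From P4: P1=7, P5=9, P3=17, P2=18, P6=20 → choose P1 (7).
From P1: P2=11, P3=12, P6=13, P5=16 → choose P2 (11).
From P2: P6=2, P3=7, P5=27 → choose P6 (2).
From P6: P3=5, P5=29 → choose P3 (5).
From P3: P5=26 → choose P5 (26).
NN route Base → P4 → P1 → P2 → P6 → P3 → P5 → Base costs 62.
Optimal: Base → P1 → P2 → P6 → P3 → P4 → P5 → Base costs 60 (by enumerating all 360 distinct tours).
Excess = 62 − 60 = 2.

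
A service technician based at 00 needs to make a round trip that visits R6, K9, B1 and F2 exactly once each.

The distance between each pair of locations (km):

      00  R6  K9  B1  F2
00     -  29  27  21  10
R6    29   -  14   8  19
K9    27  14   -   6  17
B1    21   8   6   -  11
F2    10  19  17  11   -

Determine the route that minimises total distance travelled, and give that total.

There are 12 distinct closed tours to check (reversals are equivalent).
00-R6-K9-B1-F2-00: 29+14+6+11+10 = 70
00-R6-K9-F2-B1-00: 29+14+17+11+21 = 92
00-R6-B1-K9-F2-00: 29+8+6+17+10 = 70
00-R6-B1-F2-K9-00: 29+8+11+17+27 = 92
00-R6-F2-K9-B1-00: 29+19+17+6+21 = 92
00-R6-F2-B1-K9-00: 29+19+11+6+27 = 92
00-K9-R6-B1-F2-00: 27+14+8+11+10 = 70
00-K9-R6-F2-B1-00: 27+14+19+11+21 = 92
00-K9-B1-R6-F2-00: 27+6+8+19+10 = 70
00-K9-F2-R6-B1-00: 27+17+19+8+21 = 92
00-B1-R6-K9-F2-00: 21+8+14+17+10 = 70
00-B1-K9-R6-F2-00: 21+6+14+19+10 = 70
The minimum is 70.
One optimal route: 00 → R6 → K9 → B1 → F2 → 00 (or its reverse).

70 km — the shortest possible round trip.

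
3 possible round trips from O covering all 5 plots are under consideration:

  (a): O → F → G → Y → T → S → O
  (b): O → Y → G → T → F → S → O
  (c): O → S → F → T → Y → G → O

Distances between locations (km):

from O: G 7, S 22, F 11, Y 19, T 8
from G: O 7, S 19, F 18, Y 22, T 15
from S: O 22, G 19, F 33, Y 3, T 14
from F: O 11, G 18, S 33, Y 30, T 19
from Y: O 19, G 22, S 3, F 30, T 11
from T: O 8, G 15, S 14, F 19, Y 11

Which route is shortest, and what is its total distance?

(a): 11 + 18 + 22 + 11 + 14 + 22 = 98
(b): 19 + 22 + 15 + 19 + 33 + 22 = 130
(c): 22 + 33 + 19 + 11 + 22 + 7 = 114

Shortest is (a), total 98 km.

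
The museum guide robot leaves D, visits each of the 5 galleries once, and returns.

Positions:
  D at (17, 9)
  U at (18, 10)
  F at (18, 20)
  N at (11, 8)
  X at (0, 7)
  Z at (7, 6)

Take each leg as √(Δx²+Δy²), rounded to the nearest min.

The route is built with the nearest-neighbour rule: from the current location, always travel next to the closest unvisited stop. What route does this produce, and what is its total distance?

D → [U:1 / N:6 / Z:10 / F:11 / X:17] → U (1)
U → [N:7 / F:10 / Z:12 / X:18] → N (7)
N → [Z:4 / X:11 / F:14] → Z (4)
Z → [X:7 / F:18] → X (7)
X → [F:22] → F (22)
Return F→D: 11.
Total = 1 + 7 + 4 + 7 + 22 + 11 = 52.

Nearest-neighbour total = 52 min; route D → U → N → Z → X → F → D.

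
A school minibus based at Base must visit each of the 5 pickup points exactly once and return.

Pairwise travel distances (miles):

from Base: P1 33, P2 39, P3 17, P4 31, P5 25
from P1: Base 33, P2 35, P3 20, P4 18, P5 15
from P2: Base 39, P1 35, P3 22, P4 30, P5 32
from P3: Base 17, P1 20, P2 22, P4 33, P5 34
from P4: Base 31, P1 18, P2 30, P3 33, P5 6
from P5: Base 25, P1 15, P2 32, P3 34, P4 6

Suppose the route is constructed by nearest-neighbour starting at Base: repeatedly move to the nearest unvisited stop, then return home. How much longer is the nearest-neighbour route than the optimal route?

From Base: P3=17, P5=25, P4=31, P1=33, P2=39 → choose P3 (17).
From P3: P1=20, P2=22, P4=33, P5=34 → choose P1 (20).
From P1: P5=15, P4=18, P2=35 → choose P5 (15).
From P5: P4=6, P2=32 → choose P4 (6).
From P4: P2=30 → choose P2 (30).
NN route Base → P3 → P1 → P5 → P4 → P2 → Base costs 127.
Optimal: Base → P1 → P5 → P4 → P2 → P3 → Base costs 123 (by enumerating all 60 distinct tours).
Excess = 127 − 123 = 4.

4 miles longer than the optimal tour.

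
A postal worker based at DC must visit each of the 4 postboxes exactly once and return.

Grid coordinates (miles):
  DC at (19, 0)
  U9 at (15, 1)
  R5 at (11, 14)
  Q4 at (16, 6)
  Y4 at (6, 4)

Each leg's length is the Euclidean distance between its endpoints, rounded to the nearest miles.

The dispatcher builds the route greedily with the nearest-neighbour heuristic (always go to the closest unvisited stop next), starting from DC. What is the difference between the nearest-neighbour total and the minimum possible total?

Excess over optimum: 3 miles.

DC: U9=4, Q4=7, Y4=14, R5=16 ⇒ U9
U9: Q4=5, Y4=9, R5=14 ⇒ Q4
Q4: R5=9, Y4=10 ⇒ R5
R5: Y4=11 ⇒ Y4
NN route DC → U9 → Q4 → R5 → Y4 → DC costs 43.
Optimal: DC → U9 → Y4 → R5 → Q4 → DC costs 40 (by enumerating all 12 distinct tours).
Excess = 43 − 40 = 3.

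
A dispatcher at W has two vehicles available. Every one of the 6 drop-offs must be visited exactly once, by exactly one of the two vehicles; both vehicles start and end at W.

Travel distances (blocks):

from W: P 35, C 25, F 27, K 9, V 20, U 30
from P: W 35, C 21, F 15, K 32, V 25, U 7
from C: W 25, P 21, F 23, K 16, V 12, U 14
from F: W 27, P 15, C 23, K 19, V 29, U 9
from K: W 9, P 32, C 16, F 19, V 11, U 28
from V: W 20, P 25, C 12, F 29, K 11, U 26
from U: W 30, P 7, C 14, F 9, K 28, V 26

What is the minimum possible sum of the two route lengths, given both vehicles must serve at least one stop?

There are 2^5 − 1 = 31 ways to divide the 6 stops into two non-empty groups. For each, the best each vehicle can do is its own shortest tour through its group:
  {P} + {C, F, K, V, U}: 70 + 82 = 152
  {C} + {P, F, K, V, U}: 50 + 88 = 138
  {P, C} + {F, K, V, U}: 81 + 82 = 163
  {F} + {P, C, K, V, U}: 54 + 88 = 142
  {P, F} + {C, K, V, U}: 77 + 76 = 153
  {C, F} + {P, K, V, U}: 75 + 82 = 157
  … (31 splits in total)
  {K} + {P, C, F, V, U}: 18 + 95 = 113  ← best
Best: vehicle 1 W → K → W = 18; vehicle 2 W → F → P → U → C → V → W = 95; combined 113.

Minimum combined distance: 113 blocks.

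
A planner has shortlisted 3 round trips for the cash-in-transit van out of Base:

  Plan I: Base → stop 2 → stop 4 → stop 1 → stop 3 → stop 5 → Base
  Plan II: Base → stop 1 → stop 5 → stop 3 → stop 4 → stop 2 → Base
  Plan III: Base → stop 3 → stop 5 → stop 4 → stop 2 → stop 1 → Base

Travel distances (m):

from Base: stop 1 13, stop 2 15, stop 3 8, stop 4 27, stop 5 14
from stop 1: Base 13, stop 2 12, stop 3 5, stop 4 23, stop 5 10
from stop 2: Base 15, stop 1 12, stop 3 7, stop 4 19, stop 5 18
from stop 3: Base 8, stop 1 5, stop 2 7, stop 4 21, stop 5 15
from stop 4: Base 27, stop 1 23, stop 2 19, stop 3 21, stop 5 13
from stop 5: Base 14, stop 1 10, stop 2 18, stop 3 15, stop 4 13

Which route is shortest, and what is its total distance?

Plan I: 15 + 19 + 23 + 5 + 15 + 14 = 91
Plan II: 13 + 10 + 15 + 21 + 19 + 15 = 93
Plan III: 8 + 15 + 13 + 19 + 12 + 13 = 80

Shortest is Plan III, total 80 m.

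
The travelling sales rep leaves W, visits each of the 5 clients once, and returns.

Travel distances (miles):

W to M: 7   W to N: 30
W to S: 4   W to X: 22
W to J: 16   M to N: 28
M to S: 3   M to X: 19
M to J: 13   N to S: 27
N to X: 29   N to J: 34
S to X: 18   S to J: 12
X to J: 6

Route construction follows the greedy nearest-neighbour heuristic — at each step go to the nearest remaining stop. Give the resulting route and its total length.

W → [S:4 / M:7 / J:16 / X:22 / N:30] → S (4)
S → [M:3 / J:12 / X:18 / N:27] → M (3)
M → [J:13 / X:19 / N:28] → J (13)
J → [X:6 / N:34] → X (6)
X → [N:29] → N (29)
Return N→W: 30.
Total = 4 + 3 + 13 + 6 + 29 + 30 = 85.

85 miles along W → S → M → J → X → N → W.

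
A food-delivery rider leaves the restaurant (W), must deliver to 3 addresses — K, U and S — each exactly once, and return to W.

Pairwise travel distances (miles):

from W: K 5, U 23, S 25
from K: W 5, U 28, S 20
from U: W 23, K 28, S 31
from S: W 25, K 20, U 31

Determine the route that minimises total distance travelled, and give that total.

Minimum total distance: 79 miles.

W-K-U-S-W: 5+28+31+25 = 89
W-K-S-U-W: 5+20+31+23 = 79
W-U-K-S-W: 23+28+20+25 = 96
The minimum is 79.
One optimal route: W → K → S → U → W (or its reverse).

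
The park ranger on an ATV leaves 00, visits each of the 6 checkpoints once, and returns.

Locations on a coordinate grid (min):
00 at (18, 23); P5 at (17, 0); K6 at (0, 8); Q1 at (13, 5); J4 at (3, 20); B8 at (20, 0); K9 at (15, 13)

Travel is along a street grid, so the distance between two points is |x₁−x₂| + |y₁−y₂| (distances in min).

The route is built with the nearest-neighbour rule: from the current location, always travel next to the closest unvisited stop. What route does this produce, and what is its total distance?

00 → [K9:13 / J4:18 / Q1:23 / P5:24 / B8:25 / K6:33] → K9 (13)
K9 → [Q1:10 / P5:15 / B8:18 / J4:19 / K6:20] → Q1 (10)
Q1 → [P5:9 / B8:12 / K6:16 / J4:25] → P5 (9)
P5 → [B8:3 / K6:25 / J4:34] → B8 (3)
B8 → [K6:28 / J4:37] → K6 (28)
K6 → [J4:15] → J4 (15)
Return J4→00: 18.
Total = 13 + 10 + 9 + 3 + 28 + 15 + 18 = 96.

96 min along 00 → K9 → Q1 → P5 → B8 → K6 → J4 → 00.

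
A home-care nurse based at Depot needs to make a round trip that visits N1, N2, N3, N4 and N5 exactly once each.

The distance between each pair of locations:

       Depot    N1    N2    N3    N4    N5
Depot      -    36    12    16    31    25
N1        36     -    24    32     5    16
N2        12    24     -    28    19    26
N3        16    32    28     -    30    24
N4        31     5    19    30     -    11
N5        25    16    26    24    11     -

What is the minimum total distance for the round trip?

With 5 stops there are 5!/2 = 60 distinct round trips (a route and its reverse cost the same).
Depot-N1-N2-N3-N4-N5-Depot: 36+24+28+30+11+25 = 154
Depot-N1-N2-N3-N5-N4-Depot: 36+24+28+24+11+31 = 154
Depot-N1-N2-N4-N3-N5-Depot: 36+24+19+30+24+25 = 158
Depot-N1-N2-N4-N5-N3-Depot: 36+24+19+11+24+16 = 130
Depot-N1-N2-N5-N3-N4-Depot: 36+24+26+24+30+31 = 171
Depot-N1-N2-N5-N4-N3-Depot: 36+24+26+11+30+16 = 143
Depot-N1-N3-N2-N4-N5-Depot: 36+32+28+19+11+25 = 151
Depot-N1-N3-N2-N5-N4-Depot: 36+32+28+26+11+31 = 164
Depot-N1-N3-N4-N2-N5-Depot: 36+32+30+19+26+25 = 168
Depot-N1-N3-N4-N5-N2-Depot: 36+32+30+11+26+12 = 147
Depot-N1-N3-N5-N2-N4-Depot: 36+32+24+26+19+31 = 168
Depot-N1-N3-N5-N4-N2-Depot: 36+32+24+11+19+12 = 134
Depot-N1-N4-N2-N3-N5-Depot: 36+5+19+28+24+25 = 137
Depot-N1-N4-N2-N5-N3-Depot: 36+5+19+26+24+16 = 126
… (46 more)
Depot-N2-N1-N4-N5-N3-Depot: 12+24+5+11+24+16 = 92  ← best
The minimum is 92.
One optimal route: Depot → N2 → N1 → N4 → N5 → N3 → Depot (or its reverse).

Shortest round trip = 92.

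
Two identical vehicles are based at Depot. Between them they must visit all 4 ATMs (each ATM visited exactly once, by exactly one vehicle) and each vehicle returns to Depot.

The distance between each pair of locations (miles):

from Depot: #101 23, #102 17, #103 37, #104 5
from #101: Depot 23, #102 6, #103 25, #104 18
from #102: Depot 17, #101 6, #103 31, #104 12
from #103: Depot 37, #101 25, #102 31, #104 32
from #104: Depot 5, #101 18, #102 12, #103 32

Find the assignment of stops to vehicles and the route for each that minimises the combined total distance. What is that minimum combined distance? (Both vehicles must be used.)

Minimum combined distance: 95 miles.

Check every non-empty split of the stops between the two vehicles; for each half take its own optimal tour:
  {#101} + {#102, #103, #104}: 46 + 85 = 131
  {#102} + {#101, #103, #104}: 34 + 85 = 119
  {#101, #102} + {#103, #104}: 46 + 74 = 120
  {#103} + {#101, #102, #104}: 74 + 46 = 120
  {#101, #103} + {#102, #104}: 85 + 34 = 119
  {#102, #103} + {#101, #104}: 85 + 46 = 131
  … (7 splits in total)
  {#101, #102, #103} + {#104}: 85 + 10 = 95  ← best
Best: vehicle 1 Depot → #102 → #101 → #103 → Depot = 85; vehicle 2 Depot → #104 → Depot = 10; combined 95.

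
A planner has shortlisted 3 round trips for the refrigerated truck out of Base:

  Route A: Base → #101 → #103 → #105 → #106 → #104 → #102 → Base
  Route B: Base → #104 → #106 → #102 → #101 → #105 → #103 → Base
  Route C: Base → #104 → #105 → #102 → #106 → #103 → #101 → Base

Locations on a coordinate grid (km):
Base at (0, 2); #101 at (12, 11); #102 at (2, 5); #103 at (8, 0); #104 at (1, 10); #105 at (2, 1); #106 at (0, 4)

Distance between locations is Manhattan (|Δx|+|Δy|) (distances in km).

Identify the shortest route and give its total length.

66 km — Route A is the shortest.

Route A: 21 + 15 + 7 + 5 + 7 + 6 + 5 = 66
Route B: 9 + 7 + 3 + 16 + 20 + 7 + 10 = 72
Route C: 9 + 10 + 4 + 3 + 12 + 15 + 21 = 74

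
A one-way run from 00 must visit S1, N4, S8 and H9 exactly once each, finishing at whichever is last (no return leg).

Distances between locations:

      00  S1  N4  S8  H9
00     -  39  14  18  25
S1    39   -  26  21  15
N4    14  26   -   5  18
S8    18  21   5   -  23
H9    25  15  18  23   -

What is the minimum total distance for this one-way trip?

There are 4! = 24 possible orderings.
00→S1→N4→S8→H9: 39+26+5+23 = 93
00→S1→N4→H9→S8: 39+26+18+23 = 106
00→S1→S8→N4→H9: 39+21+5+18 = 83
00→S1→S8→H9→N4: 39+21+23+18 = 101
00→S1→H9→N4→S8: 39+15+18+5 = 77
00→S1→H9→S8→N4: 39+15+23+5 = 82
00→N4→S1→S8→H9: 14+26+21+23 = 84
00→N4→S1→H9→S8: 14+26+15+23 = 78
00→N4→S8→S1→H9: 14+5+21+15 = 55
00→N4→S8→H9→S1: 14+5+23+15 = 57
00→N4→H9→S1→S8: 14+18+15+21 = 68
00→N4→H9→S8→S1: 14+18+23+21 = 76
00→S8→S1→N4→H9: 18+21+26+18 = 83
00→S8→S1→H9→N4: 18+21+15+18 = 72
… (10 more)
The minimum is 55.
One shortest path: 00 → N4 → S8 → S1 → H9.

Shortest open route: 55.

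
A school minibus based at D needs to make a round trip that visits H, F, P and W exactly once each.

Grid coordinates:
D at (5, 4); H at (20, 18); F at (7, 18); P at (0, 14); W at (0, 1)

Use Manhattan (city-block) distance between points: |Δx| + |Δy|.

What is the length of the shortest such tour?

There are 12 distinct closed tours to check (reversals are equivalent).
D → H → F → P → W → D: 29+13+11+13+8 = 74
D → H → F → W → P → D: 29+13+24+13+15 = 94
D → H → P → F → W → D: 29+24+11+24+8 = 96
D → H → P → W → F → D: 29+24+13+24+16 = 106
D → H → W → F → P → D: 29+37+24+11+15 = 116
D → H → W → P → F → D: 29+37+13+11+16 = 106
D → F → H → P → W → D: 16+13+24+13+8 = 74
D → F → H → W → P → D: 16+13+37+13+15 = 94
D → F → P → H → W → D: 16+11+24+37+8 = 96
D → F → W → H → P → D: 16+24+37+24+15 = 116
D → P → H → F → W → D: 15+24+13+24+8 = 84
D → P → F → H → W → D: 15+11+13+37+8 = 84
The minimum is 74.
One optimal route: D → H → F → P → W → D (or its reverse).

Minimum total distance: 74.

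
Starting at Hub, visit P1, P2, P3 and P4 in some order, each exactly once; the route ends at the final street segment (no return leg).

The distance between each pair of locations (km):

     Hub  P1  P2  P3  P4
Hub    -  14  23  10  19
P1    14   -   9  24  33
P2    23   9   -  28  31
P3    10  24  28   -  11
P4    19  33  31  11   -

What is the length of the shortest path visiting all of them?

There are 4! = 24 possible orderings.
Hub→P1→P2→P3→P4: 14+9+28+11 = 62
Hub→P1→P2→P4→P3: 14+9+31+11 = 65
Hub→P1→P3→P2→P4: 14+24+28+31 = 97
Hub→P1→P3→P4→P2: 14+24+11+31 = 80
Hub→P1→P4→P2→P3: 14+33+31+28 = 106
Hub→P1→P4→P3→P2: 14+33+11+28 = 86
Hub→P2→P1→P3→P4: 23+9+24+11 = 67
Hub→P2→P1→P4→P3: 23+9+33+11 = 76
Hub→P2→P3→P1→P4: 23+28+24+33 = 108
Hub→P2→P3→P4→P1: 23+28+11+33 = 95
Hub→P2→P4→P1→P3: 23+31+33+24 = 111
Hub→P2→P4→P3→P1: 23+31+11+24 = 89
Hub→P3→P1→P2→P4: 10+24+9+31 = 74
Hub→P3→P1→P4→P2: 10+24+33+31 = 98
… (10 more)
Hub→P3→P4→P2→P1: 10+11+31+9 = 61  ← best
The minimum is 61.
One shortest path: Hub → P3 → P4 → P2 → P1.

Minimum one-way distance = 61 km.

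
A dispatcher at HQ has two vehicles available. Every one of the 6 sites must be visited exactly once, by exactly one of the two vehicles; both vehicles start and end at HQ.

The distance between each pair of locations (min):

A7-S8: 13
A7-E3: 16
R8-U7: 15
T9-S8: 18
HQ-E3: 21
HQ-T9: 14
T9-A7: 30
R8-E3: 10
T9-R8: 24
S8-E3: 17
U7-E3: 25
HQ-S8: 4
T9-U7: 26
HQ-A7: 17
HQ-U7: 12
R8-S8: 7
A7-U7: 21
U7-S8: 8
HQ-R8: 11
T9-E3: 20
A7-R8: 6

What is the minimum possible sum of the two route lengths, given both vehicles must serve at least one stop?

91 min — the smallest possible combined total.

There are 2^5 − 1 = 31 ways to divide the 6 stops into two non-empty groups. For each, the best each vehicle can do is its own shortest tour through its group:
  {T9} + {A7, R8, U7, S8, E3}: 28 + 70 = 98
  {A7} + {T9, R8, U7, S8, E3}: 34 + 71 = 105
  {T9, A7} + {R8, U7, S8, E3}: 61 + 58 = 119
  {R8} + {T9, A7, U7, S8, E3}: 22 + 83 = 105
  {T9, R8} + {A7, U7, S8, E3}: 49 + 70 = 119
  {A7, R8} + {T9, U7, S8, E3}: 34 + 71 = 105
  … (31 splits in total)
  {U7} + {T9, A7, R8, S8, E3}: 24 + 67 = 91  ← best
Best: vehicle 1 HQ → U7 → HQ = 24; vehicle 2 HQ → T9 → E3 → A7 → R8 → S8 → HQ = 67; combined 91.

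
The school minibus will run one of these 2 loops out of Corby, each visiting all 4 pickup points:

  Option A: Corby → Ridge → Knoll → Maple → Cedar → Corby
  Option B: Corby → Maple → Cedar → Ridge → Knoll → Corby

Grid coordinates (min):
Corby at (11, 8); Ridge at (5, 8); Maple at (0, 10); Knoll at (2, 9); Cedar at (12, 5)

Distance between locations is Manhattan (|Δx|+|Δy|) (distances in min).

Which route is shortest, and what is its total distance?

Option A: 6 + 4 + 3 + 17 + 4 = 34
Option B: 13 + 17 + 10 + 4 + 10 = 54

34 min — Option A is the shortest.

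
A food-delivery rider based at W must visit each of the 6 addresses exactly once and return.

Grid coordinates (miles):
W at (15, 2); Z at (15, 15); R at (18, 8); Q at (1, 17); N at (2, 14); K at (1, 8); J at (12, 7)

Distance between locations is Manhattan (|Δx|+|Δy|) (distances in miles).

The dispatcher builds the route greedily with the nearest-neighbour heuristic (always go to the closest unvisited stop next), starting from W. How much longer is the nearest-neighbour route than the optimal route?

The nearest-neighbour route is 6 miles longer than optimal.

W: J=8, R=9, Z=13, K=20, N=25, Q=29 ⇒ J
J: R=7, Z=11, K=12, N=17, Q=21 ⇒ R
R: Z=10, K=17, N=22, Q=26 ⇒ Z
Z: N=14, Q=16, K=21 ⇒ N
N: Q=4, K=7 ⇒ Q
Q: K=9 ⇒ K
NN route W → J → R → Z → N → Q → K → W costs 72.
Optimal: W → R → Z → Q → N → K → J → W costs 66 (by enumerating all 360 distinct tours).
Excess = 72 − 66 = 6.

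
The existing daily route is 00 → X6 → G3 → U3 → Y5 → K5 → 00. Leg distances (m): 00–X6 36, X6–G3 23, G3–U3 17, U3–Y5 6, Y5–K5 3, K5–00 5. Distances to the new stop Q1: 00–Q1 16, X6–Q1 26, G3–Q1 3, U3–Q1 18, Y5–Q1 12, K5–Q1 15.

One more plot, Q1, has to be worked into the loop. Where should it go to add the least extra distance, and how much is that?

Insertion cost between consecutive stops i–j is d(i,Q1) + d(Q1,j) − d(i,j):
  between 00 and X6: 16 + 26 − 36 = 6
  between X6 and G3: 26 + 3 − 23 = 6
  between G3 and U3: 3 + 18 − 17 = 4
  between U3 and Y5: 18 + 12 − 6 = 24
  between Y5 and K5: 12 + 15 − 3 = 24
  between K5 and 00: 15 + 16 − 5 = 26
Cheapest insertion is between G3 and U3, adding 4.
New total = 90 + 4 = 94.

Minimum extra distance: 4 m, inserting Q1 between G3 and U3.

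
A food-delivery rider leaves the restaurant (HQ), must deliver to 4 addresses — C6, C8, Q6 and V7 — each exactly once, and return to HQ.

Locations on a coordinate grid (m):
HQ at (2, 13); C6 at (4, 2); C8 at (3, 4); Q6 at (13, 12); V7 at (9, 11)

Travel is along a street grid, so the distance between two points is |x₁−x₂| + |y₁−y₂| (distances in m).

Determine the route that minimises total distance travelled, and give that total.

Minimum total distance: 44 m.

With 4 stops there are 4!/2 = 12 distinct round trips (a route and its reverse cost the same).
HQ - C6 - C8 - Q6 - V7 - HQ: 13+3+18+5+9 = 48
HQ - C6 - C8 - V7 - Q6 - HQ: 13+3+13+5+12 = 46
HQ - C6 - Q6 - C8 - V7 - HQ: 13+19+18+13+9 = 72
HQ - C6 - Q6 - V7 - C8 - HQ: 13+19+5+13+10 = 60
HQ - C6 - V7 - C8 - Q6 - HQ: 13+14+13+18+12 = 70
HQ - C6 - V7 - Q6 - C8 - HQ: 13+14+5+18+10 = 60
HQ - C8 - C6 - Q6 - V7 - HQ: 10+3+19+5+9 = 46
HQ - C8 - C6 - V7 - Q6 - HQ: 10+3+14+5+12 = 44
HQ - C8 - Q6 - C6 - V7 - HQ: 10+18+19+14+9 = 70
HQ - C8 - V7 - C6 - Q6 - HQ: 10+13+14+19+12 = 68
HQ - Q6 - C6 - C8 - V7 - HQ: 12+19+3+13+9 = 56
HQ - Q6 - C8 - C6 - V7 - HQ: 12+18+3+14+9 = 56
The minimum is 44.
One optimal route: HQ → C8 → C6 → V7 → Q6 → HQ (or its reverse).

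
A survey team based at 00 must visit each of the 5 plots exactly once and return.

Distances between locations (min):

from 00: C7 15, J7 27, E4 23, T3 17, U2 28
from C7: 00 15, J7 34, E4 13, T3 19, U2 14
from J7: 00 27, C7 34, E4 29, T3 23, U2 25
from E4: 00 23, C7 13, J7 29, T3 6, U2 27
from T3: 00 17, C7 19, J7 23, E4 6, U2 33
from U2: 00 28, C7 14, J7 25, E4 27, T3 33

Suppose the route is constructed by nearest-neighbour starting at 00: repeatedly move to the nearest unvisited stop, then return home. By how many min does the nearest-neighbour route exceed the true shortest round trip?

8 min longer than the optimal tour.

From 00: C7=15, T3=17, E4=23, J7=27, U2=28 → choose C7 (15).
From C7: E4=13, U2=14, T3=19, J7=34 → choose E4 (13).
From E4: T3=6, U2=27, J7=29 → choose T3 (6).
From T3: J7=23, U2=33 → choose J7 (23).
From J7: U2=25 → choose U2 (25).
NN route 00 → C7 → E4 → T3 → J7 → U2 → 00 costs 110.
Optimal: 00 → J7 → U2 → C7 → E4 → T3 → 00 costs 102 (by enumerating all 60 distinct tours).
Excess = 110 − 102 = 8.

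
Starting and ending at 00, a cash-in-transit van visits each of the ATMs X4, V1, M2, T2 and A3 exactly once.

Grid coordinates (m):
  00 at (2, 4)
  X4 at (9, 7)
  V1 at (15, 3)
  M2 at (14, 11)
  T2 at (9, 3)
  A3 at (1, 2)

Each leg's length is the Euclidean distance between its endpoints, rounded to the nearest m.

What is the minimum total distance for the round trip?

Shortest round trip = 38 m.

There are 60 distinct closed tours to check (reversals are equivalent).
00 - X4 - V1 - M2 - T2 - A3 - 00: 8+7+8+9+8+2 = 42
00 - X4 - V1 - M2 - A3 - T2 - 00: 8+7+8+16+8+7 = 54
00 - X4 - V1 - T2 - M2 - A3 - 00: 8+7+6+9+16+2 = 48
00 - X4 - V1 - T2 - A3 - M2 - 00: 8+7+6+8+16+14 = 59
00 - X4 - V1 - A3 - M2 - T2 - 00: 8+7+14+16+9+7 = 61
00 - X4 - V1 - A3 - T2 - M2 - 00: 8+7+14+8+9+14 = 60
00 - X4 - M2 - V1 - T2 - A3 - 00: 8+6+8+6+8+2 = 38
00 - X4 - M2 - V1 - A3 - T2 - 00: 8+6+8+14+8+7 = 51
00 - X4 - M2 - T2 - V1 - A3 - 00: 8+6+9+6+14+2 = 45
00 - X4 - M2 - T2 - A3 - V1 - 00: 8+6+9+8+14+13 = 58
00 - X4 - M2 - A3 - V1 - T2 - 00: 8+6+16+14+6+7 = 57
00 - X4 - M2 - A3 - T2 - V1 - 00: 8+6+16+8+6+13 = 57
00 - X4 - T2 - V1 - M2 - A3 - 00: 8+4+6+8+16+2 = 44
00 - X4 - T2 - V1 - A3 - M2 - 00: 8+4+6+14+16+14 = 62
… (46 more)
The minimum is 38.
One optimal route: 00 → X4 → M2 → V1 → T2 → A3 → 00 (or its reverse).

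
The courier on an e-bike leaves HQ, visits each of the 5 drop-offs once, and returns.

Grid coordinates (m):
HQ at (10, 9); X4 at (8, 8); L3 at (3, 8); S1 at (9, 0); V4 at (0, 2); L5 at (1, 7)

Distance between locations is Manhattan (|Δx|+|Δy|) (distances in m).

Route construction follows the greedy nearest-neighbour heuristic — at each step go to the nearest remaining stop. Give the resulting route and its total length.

38 m along HQ → X4 → L3 → L5 → V4 → S1 → HQ.

HQ → [X4:3 / L3:8 / S1:10 / L5:11 / V4:17] → X4 (3)
X4 → [L3:5 / L5:8 / S1:9 / V4:14] → L3 (5)
L3 → [L5:3 / V4:9 / S1:14] → L5 (3)
L5 → [V4:6 / S1:15] → V4 (6)
V4 → [S1:11] → S1 (11)
Return S1→HQ: 10.
Total = 3 + 5 + 3 + 6 + 11 + 10 = 38.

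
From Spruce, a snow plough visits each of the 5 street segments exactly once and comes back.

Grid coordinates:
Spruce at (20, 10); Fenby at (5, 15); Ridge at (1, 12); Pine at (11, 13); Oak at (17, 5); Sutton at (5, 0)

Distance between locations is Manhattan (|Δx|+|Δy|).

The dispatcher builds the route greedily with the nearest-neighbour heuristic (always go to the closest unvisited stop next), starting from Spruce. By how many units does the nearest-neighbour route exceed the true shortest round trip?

The nearest-neighbour route is 10 longer than optimal.

From Spruce: Oak=8, Pine=12, Fenby=20, Ridge=21, Sutton=25 → choose Oak (8).
From Oak: Pine=14, Sutton=17, Fenby=22, Ridge=23 → choose Pine (14).
From Pine: Fenby=8, Ridge=11, Sutton=19 → choose Fenby (8).
From Fenby: Ridge=7, Sutton=15 → choose Ridge (7).
From Ridge: Sutton=16 → choose Sutton (16).
NN route Spruce → Oak → Pine → Fenby → Ridge → Sutton → Spruce costs 78.
Optimal: Spruce → Pine → Fenby → Ridge → Sutton → Oak → Spruce costs 68 (by enumerating all 60 distinct tours).
Excess = 78 − 68 = 10.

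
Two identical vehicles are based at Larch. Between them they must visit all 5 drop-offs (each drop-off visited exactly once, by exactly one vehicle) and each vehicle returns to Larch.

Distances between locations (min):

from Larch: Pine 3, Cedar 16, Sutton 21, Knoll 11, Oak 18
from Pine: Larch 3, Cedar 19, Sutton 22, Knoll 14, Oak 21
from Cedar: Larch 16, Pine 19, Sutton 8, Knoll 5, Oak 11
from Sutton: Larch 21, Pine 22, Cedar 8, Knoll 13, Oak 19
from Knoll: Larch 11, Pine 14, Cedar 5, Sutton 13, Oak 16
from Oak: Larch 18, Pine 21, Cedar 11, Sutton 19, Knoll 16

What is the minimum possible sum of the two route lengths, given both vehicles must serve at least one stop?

Try each way of splitting the stops between the two vehicles (each non-empty) and, for each split, find the best tour for each vehicle:
  {Pine} + {Cedar, Sutton, Knoll, Oak}: 6 + 61 = 67
  {Cedar} + {Pine, Sutton, Knoll, Oak}: 32 + 67 = 99
  {Pine, Cedar} + {Sutton, Knoll, Oak}: 38 + 61 = 99
  {Sutton} + {Pine, Cedar, Knoll, Oak}: 42 + 51 = 93
  {Pine, Sutton} + {Cedar, Knoll, Oak}: 46 + 45 = 91
  {Cedar, Sutton} + {Pine, Knoll, Oak}: 45 + 51 = 96
  … (15 splits in total)
Best: vehicle 1 Larch → Pine → Larch = 6; vehicle 2 Larch → Knoll → Cedar → Sutton → Oak → Larch = 61; combined 67.

67 min — the smallest possible combined total.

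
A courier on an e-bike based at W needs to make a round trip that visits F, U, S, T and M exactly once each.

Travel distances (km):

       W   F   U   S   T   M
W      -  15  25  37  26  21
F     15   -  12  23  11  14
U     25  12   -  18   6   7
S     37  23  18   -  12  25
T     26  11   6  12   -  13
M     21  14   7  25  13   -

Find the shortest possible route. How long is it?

Shortest round trip = 84 km.

There are 60 distinct closed tours to check (reversals are equivalent).
W - F - U - S - T - M - W: 15+12+18+12+13+21 = 91
W - F - U - S - M - T - W: 15+12+18+25+13+26 = 109
W - F - U - T - S - M - W: 15+12+6+12+25+21 = 91
W - F - U - T - M - S - W: 15+12+6+13+25+37 = 108
W - F - U - M - S - T - W: 15+12+7+25+12+26 = 97
W - F - U - M - T - S - W: 15+12+7+13+12+37 = 96
W - F - S - U - T - M - W: 15+23+18+6+13+21 = 96
W - F - S - U - M - T - W: 15+23+18+7+13+26 = 102
W - F - S - T - U - M - W: 15+23+12+6+7+21 = 84
W - F - S - T - M - U - W: 15+23+12+13+7+25 = 95
W - F - S - M - U - T - W: 15+23+25+7+6+26 = 102
W - F - S - M - T - U - W: 15+23+25+13+6+25 = 107
W - F - T - U - S - M - W: 15+11+6+18+25+21 = 96
W - F - T - U - M - S - W: 15+11+6+7+25+37 = 101
… (46 more)
The minimum is 84.
One optimal route: W → F → S → T → U → M → W (or its reverse).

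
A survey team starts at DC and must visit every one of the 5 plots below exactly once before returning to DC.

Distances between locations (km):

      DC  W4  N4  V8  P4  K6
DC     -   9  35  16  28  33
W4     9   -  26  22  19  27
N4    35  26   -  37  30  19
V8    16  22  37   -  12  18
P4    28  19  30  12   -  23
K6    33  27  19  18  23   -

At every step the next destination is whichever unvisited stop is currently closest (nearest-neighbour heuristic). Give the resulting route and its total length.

At DC the remaining stops are W4 9, V8 16, P4 28, K6 33, N4 35; go to W4.
At W4 the remaining stops are P4 19, V8 22, N4 26, K6 27; go to P4.
At P4 the remaining stops are V8 12, K6 23, N4 30; go to V8.
At V8 the remaining stops are K6 18, N4 37; go to K6.
At K6 the remaining stops are N4 19; go to N4.
Return N4→DC: 35.
Total = 9 + 19 + 12 + 18 + 19 + 35 = 112.

Total distance 112 km via the nearest-neighbour route DC → W4 → P4 → V8 → K6 → N4 → DC.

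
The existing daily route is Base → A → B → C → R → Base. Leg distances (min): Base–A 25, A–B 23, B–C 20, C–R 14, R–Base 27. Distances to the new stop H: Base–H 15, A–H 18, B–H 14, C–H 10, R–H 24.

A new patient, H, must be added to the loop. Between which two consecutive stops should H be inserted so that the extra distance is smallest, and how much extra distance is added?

Adding 4 min by placing H on the B–C leg.

Insertion cost between consecutive stops i–j is d(i,H) + d(H,j) − d(i,j):
  between Base and A: 15 + 18 − 25 = 8
  between A and B: 18 + 14 − 23 = 9
  between B and C: 14 + 10 − 20 = 4
  between C and R: 10 + 24 − 14 = 20
  between R and Base: 24 + 15 − 27 = 12
Cheapest insertion is between B and C, adding 4.
New total = 109 + 4 = 113.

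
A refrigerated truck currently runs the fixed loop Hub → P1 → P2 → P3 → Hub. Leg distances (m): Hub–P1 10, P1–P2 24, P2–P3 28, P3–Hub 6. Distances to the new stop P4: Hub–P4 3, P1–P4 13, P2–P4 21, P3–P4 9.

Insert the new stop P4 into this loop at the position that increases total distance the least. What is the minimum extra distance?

Insertion cost between consecutive stops i–j is d(i,P4) + d(P4,j) − d(i,j):
  between Hub and P1: 3 + 13 − 10 = 6
  between P1 and P2: 13 + 21 − 24 = 10
  between P2 and P3: 21 + 9 − 28 = 2
  between P3 and Hub: 9 + 3 − 6 = 6
Cheapest insertion is between P2 and P3, adding 2.
New total = 68 + 2 = 70.

Adding 2 m by placing P4 on the P2–P3 leg.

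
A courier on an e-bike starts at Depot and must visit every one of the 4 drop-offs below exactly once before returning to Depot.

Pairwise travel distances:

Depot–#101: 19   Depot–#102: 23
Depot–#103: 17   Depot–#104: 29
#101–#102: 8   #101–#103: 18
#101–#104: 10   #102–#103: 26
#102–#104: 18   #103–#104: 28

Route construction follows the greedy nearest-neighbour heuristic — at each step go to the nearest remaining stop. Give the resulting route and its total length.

Total distance 90 via the nearest-neighbour route Depot → #103 → #101 → #102 → #104 → Depot.

Depot → [#103:17 / #101:19 / #102:23 / #104:29] → #103 (17)
#103 → [#101:18 / #102:26 / #104:28] → #101 (18)
#101 → [#102:8 / #104:10] → #102 (8)
#102 → [#104:18] → #104 (18)
Return #104→Depot: 29.
Total = 17 + 18 + 8 + 18 + 29 = 90.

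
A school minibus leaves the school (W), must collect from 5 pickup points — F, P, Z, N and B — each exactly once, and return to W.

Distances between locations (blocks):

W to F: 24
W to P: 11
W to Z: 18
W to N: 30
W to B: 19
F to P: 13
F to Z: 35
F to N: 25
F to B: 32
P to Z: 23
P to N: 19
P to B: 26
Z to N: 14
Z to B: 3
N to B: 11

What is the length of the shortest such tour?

With 5 stops there are 5!/2 = 60 distinct round trips (a route and its reverse cost the same).
W - F - P - Z - N - B - W: 24+13+23+14+11+19 = 104
W - F - P - Z - B - N - W: 24+13+23+3+11+30 = 104
W - F - P - N - Z - B - W: 24+13+19+14+3+19 = 92
W - F - P - N - B - Z - W: 24+13+19+11+3+18 = 88
W - F - P - B - Z - N - W: 24+13+26+3+14+30 = 110
W - F - P - B - N - Z - W: 24+13+26+11+14+18 = 106
W - F - Z - P - N - B - W: 24+35+23+19+11+19 = 131
W - F - Z - P - B - N - W: 24+35+23+26+11+30 = 149
W - F - Z - N - P - B - W: 24+35+14+19+26+19 = 137
W - F - Z - N - B - P - W: 24+35+14+11+26+11 = 121
W - F - Z - B - P - N - W: 24+35+3+26+19+30 = 137
W - F - Z - B - N - P - W: 24+35+3+11+19+11 = 103
W - F - N - P - Z - B - W: 24+25+19+23+3+19 = 113
W - F - N - P - B - Z - W: 24+25+19+26+3+18 = 115
… (46 more)
W - P - F - N - B - Z - W: 11+13+25+11+3+18 = 81  ← best
The minimum is 81.
One optimal route: W → P → F → N → B → Z → W (or its reverse).

81 blocks — the shortest possible round trip.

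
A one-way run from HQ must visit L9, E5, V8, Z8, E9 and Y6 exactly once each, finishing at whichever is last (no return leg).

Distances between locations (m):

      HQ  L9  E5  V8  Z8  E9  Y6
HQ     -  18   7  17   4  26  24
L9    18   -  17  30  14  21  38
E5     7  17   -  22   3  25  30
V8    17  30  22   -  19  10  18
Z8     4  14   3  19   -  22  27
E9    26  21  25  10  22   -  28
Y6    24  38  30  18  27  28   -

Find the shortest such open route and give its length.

There are 6! = 720 possible orderings.
HQ→L9→E5→V8→Z8→E9→Y6: 18+17+22+19+22+28 = 126
HQ→L9→E5→V8→Z8→Y6→E9: 18+17+22+19+27+28 = 131
HQ→L9→E5→V8→E9→Z8→Y6: 18+17+22+10+22+27 = 116
HQ→L9→E5→V8→E9→Y6→Z8: 18+17+22+10+28+27 = 122
HQ→L9→E5→V8→Y6→Z8→E9: 18+17+22+18+27+22 = 124
HQ→L9→E5→V8→Y6→E9→Z8: 18+17+22+18+28+22 = 125
HQ→L9→E5→Z8→V8→E9→Y6: 18+17+3+19+10+28 = 95
HQ→L9→E5→Z8→V8→Y6→E9: 18+17+3+19+18+28 = 103
… (712 more)
HQ→E5→Z8→L9→E9→V8→Y6: 7+3+14+21+10+18 = 73  ← best
The minimum is 73.
One shortest path: HQ → E5 → Z8 → L9 → E9 → V8 → Y6.

73 m — the minimum one-way total.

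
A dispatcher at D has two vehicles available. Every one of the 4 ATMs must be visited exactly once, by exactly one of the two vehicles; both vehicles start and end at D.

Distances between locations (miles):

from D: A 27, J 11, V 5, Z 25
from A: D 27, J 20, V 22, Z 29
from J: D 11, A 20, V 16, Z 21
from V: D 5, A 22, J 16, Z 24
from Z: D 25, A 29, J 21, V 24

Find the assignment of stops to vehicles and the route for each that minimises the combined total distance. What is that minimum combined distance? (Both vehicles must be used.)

Minimum combined distance: 95 miles.

There are 2^3 − 1 = 7 ways to divide the 4 stops into two non-empty groups. For each, the best each vehicle can do is its own shortest tour through its group:
  {A} + {J, V, Z}: 54 + 61 = 115
  {J} + {A, V, Z}: 22 + 81 = 103
  {A, J} + {V, Z}: 58 + 54 = 112
  {V} + {A, J, Z}: 10 + 85 = 95
  {A, V} + {J, Z}: 54 + 57 = 111
  {J, V} + {A, Z}: 32 + 81 = 113
  … (7 splits in total)
Best: vehicle 1 D → V → D = 10; vehicle 2 D → J → A → Z → D = 85; combined 95.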